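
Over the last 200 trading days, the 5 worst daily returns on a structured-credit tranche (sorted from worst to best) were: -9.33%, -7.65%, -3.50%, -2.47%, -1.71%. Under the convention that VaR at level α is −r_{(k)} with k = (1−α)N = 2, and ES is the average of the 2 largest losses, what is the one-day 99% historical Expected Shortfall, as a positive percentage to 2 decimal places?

8.49%

The 2 worst returns sum to -16.98%.
ES = −(-16.98%) / 2 = 8.49%.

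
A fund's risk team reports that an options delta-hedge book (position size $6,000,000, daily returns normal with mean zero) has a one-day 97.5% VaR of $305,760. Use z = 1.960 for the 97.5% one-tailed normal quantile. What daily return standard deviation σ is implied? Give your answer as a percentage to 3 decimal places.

2.600%

VaR as a fraction: $305,760 / $6,000,000 = 5.096%.
σ = VaR / z = 5.096% / 1.960 = 2.600%.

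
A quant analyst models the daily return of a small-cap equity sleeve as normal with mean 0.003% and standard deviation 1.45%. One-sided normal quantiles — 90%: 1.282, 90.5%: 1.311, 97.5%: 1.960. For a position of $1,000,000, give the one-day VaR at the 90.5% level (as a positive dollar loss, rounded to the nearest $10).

$18,980

VaR = −μ + z·σ = −(0.003%) + 1.311 × 1.45% = 1.898%.
On $1,000,000: 0.01898 × $1,000,000 = $18,980.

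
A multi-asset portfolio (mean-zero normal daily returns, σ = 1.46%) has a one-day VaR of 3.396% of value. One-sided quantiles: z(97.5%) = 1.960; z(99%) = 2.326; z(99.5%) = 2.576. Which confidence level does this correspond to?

99%

Implied z = VaR/σ = 3.396 / 1.46 = 2.326.
This matches z(99%) = 2.326.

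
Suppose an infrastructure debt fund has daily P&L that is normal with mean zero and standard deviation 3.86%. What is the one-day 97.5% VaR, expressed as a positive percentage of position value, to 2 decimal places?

At 97.5% one-sided, z = 1.960.
VaR = z·σ = 1.960 × 3.86% = 7.566%.

7.57%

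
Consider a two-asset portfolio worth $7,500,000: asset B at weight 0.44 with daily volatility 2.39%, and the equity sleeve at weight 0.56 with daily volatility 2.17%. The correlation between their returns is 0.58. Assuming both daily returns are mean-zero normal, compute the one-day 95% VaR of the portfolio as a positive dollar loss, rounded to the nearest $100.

σ_p² = 0.44²·2.39² + 0.56²·2.17² + 2·0.58·0.44·0.56·2.39·2.17 = 4.0649 (%²).
σ_p = √4.0649 = 2.016%.
At 95%, z = 1.645.
VaR = 1.645 × 2.016% = 3.316%; on $7,500,000 that is $248,700.

$248,700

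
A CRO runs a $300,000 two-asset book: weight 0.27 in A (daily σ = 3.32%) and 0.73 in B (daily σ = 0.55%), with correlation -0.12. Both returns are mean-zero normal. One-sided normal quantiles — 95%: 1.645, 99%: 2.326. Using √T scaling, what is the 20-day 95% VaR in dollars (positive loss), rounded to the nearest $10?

σ_p = √(0.27²·3.32² + 0.73²·0.55² + 2·-0.12·0.27·0.73·3.32·0.55) = 0.937%.
σ_{20d} = 0.937% × √20 = 4.190%.
VaR = 1.645 × 4.190% = 6.893%; on $300,000 that is $20,679.

$20,680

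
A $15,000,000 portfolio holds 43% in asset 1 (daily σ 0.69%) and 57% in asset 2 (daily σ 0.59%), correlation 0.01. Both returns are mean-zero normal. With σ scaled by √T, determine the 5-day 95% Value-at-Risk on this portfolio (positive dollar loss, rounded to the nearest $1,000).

$249,000

σ_p = √(0.43²·0.69² + 0.57²·0.59² + 2·0.01·0.43·0.57·0.69·0.59) = 0.451%.
σ_{5d} = 0.451% × √5 = 1.008%.
z(95%) = 1.645.
VaR = 1.645 × 1.008% = 1.658%; on $15,000,000 that is $248,700.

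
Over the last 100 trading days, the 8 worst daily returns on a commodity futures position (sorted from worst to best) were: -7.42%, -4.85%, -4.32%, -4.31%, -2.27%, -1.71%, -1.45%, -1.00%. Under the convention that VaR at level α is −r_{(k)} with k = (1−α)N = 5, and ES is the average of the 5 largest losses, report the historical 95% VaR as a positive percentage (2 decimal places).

2.27%

k = 5; the 5th lowest return is -2.27%, so VaR = 2.27%.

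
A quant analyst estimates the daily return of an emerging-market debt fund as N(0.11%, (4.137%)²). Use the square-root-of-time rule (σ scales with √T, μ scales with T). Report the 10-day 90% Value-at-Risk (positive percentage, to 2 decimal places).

15.67%

At 90%, z = 1.282.
σ_{10d} = 4.137% × √10 = 13.082%; μ_{10d} = 10 × 0.11% = 1.100%.
VaR = −(1.100%) + 1.282 × 13.082% = 15.671%.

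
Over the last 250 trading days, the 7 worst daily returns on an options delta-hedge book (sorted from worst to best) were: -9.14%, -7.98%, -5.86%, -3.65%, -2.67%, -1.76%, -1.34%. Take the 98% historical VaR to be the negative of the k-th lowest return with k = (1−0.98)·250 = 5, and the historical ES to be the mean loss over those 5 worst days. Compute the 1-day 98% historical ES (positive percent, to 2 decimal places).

The 5 worst returns sum to -29.30%.
ES = −(-29.30%) / 5 = 5.86%.

5.86%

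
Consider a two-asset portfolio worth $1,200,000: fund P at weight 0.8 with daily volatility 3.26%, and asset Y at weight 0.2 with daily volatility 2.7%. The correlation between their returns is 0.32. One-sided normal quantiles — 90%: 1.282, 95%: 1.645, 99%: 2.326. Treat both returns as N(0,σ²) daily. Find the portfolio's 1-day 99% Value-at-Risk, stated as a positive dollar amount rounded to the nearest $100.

$78,900

σ_p² = 0.8²·3.26² + 0.2²·2.7² + 2·0.32·0.8·0.2·3.26·2.7 = 7.9946 (%²).
σ_p = √7.9946 = 2.827%.
VaR = 2.326 × 2.827% = 6.576%; on $1,200,000 that is $78,912.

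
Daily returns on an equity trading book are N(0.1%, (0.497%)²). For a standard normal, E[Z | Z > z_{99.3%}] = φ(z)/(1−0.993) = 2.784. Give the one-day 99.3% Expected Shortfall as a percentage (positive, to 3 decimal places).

1.284%

ES = −(0.1%) + 0.497% × 2.784 = 1.284%.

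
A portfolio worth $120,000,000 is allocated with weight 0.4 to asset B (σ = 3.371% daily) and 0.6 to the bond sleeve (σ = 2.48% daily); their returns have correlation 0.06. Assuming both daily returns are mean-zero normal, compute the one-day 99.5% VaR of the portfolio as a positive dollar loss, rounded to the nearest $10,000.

$6,390,000

σ_p² = 0.4²·3.371² + 0.6²·2.48² + 2·0.06·0.4·0.6·3.371·2.48 = 4.2731 (%²).
σ_p = √4.2731 = 2.067%.
At 99.5%, z = 2.576.
VaR = 2.576 × 2.067% = 5.325%; on $120,000,000 that is $6,390,000.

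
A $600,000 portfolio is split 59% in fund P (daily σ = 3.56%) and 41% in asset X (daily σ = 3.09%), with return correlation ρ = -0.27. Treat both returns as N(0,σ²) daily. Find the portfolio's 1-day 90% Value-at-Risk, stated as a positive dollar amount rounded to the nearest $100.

$16,500

σ_p² = 0.59²·3.56² + 0.41²·3.09² + 2·-0.27·0.59·0.41·3.56·3.09 = 4.5798 (%²).
σ_p = √4.5798 = 2.140%.
At 90%, z = 1.282.
VaR = 1.282 × 2.140% = 2.743%; on $600,000 that is $16,458.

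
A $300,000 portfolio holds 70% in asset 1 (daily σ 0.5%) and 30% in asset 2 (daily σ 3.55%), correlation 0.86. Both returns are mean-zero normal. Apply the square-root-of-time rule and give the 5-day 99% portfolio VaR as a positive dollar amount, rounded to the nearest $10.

σ_p = √(0.7²·0.5² + 0.3²·3.55² + 2·0.86·0.7·0.3·0.5·3.55) = 1.378%.
σ_{5d} = 1.378% × √5 = 3.081%.
z(99%) = 2.326.
VaR = 2.326 × 3.081% = 7.166%; on $300,000 that is $21,498.

$21,500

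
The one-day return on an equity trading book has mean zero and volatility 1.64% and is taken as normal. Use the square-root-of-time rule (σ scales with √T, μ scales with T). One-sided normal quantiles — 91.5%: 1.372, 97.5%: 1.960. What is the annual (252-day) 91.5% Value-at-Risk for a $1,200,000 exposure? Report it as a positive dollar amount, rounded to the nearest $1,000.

σ_{252d} = 1.64% × √252 = 26.034%.
VaR = 1.372 × 26.034% = 35.719%.
On $1,200,000: 0.35719 × $1,200,000 = $428,628.

$429,000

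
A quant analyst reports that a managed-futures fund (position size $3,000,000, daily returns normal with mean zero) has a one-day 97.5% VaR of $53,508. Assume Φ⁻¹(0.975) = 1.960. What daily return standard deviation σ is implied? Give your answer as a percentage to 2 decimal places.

VaR as a fraction: $53,508 / $3,000,000 = 1.784%.
σ = VaR / z = 1.784% / 1.960 = 0.910%.

0.91%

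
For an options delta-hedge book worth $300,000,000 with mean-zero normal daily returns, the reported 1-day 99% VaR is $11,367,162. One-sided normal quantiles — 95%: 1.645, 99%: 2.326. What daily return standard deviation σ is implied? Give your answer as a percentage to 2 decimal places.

1.63%

VaR as a fraction: $11,367,162 / $300,000,000 = 3.789%.
σ = VaR / z = 3.789% / 2.326 = 1.629%.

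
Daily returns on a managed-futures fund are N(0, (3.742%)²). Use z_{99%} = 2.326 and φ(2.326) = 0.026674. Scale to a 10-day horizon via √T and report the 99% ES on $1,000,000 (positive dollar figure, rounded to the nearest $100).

$315,600

σ_{10d} = 3.742% × √10 = 11.833%.
ES multiplier = φ(z)/(1−α) = 0.026674/0.01 = 2.667.
ES = 11.833% × 2.667 = 31.559%; on $1,000,000: $315,590.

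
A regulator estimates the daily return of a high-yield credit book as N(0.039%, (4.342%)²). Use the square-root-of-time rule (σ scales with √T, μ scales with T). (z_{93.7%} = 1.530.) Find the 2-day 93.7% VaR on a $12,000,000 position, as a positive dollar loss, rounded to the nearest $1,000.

$1,118,000

σ_{2d} = 4.342% × √2 = 6.141%; μ_{2d} = 2 × 0.039% = 0.078%.
VaR = −(0.078%) + 1.530 × 6.141% = 9.318%.
On $12,000,000: 0.09318 × $12,000,000 = $1,118,160.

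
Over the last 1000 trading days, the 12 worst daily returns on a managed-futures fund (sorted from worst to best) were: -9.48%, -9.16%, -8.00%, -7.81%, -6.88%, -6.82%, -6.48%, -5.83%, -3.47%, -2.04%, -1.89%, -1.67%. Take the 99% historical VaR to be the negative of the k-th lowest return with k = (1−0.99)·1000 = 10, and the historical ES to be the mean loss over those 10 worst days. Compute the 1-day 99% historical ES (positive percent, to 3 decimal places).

The 10 worst returns sum to -65.97%.
ES = −(-65.97%) / 10 = 6.597%.

6.597%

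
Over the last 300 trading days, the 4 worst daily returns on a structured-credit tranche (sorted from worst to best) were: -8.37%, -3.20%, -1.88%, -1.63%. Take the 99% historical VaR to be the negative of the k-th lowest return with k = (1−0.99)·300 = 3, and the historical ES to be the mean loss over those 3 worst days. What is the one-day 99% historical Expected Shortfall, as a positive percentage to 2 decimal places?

The 3 worst returns sum to -13.45%.
ES = −(-13.45%) / 3 = 4.4833…% ≈ 4.48%.

4.48%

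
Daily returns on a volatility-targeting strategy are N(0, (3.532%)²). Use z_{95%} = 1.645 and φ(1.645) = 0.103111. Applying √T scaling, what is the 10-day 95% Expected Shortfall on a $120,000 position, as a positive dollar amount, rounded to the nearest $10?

σ_{10d} = 3.532% × √10 = 11.169%.
ES multiplier = φ(z)/(1−α) = 0.103111/0.05 = 2.062.
ES = 11.169% × 2.062 = 23.030%; on $120,000: $27,636.

$27,640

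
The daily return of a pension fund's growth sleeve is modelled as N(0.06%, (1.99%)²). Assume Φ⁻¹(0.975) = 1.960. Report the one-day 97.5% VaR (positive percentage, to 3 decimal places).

3.840%

VaR = −μ + z·σ = −(0.06%) + 1.960 × 1.99% = 3.840%.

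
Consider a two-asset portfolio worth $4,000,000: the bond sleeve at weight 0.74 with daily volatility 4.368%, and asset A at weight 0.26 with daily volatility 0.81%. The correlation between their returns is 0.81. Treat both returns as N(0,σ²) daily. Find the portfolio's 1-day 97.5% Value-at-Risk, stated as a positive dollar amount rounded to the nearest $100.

$267,000

σ_p² = 0.74²·4.368² + 0.26²·0.81² + 2·0.81·0.74·0.26·4.368·0.81 = 11.5950 (%²).
σ_p = √11.5950 = 3.405%.
At 97.5%, z = 1.960.
VaR = 1.960 × 3.405% = 6.674%; on $4,000,000 that is $266,960.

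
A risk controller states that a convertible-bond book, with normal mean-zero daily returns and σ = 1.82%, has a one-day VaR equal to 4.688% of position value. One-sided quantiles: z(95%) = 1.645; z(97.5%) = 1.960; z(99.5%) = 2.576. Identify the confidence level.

99.5%

Implied z = VaR/σ = 4.688 / 1.82 = 2.576.
This matches z(99.5%) = 2.576.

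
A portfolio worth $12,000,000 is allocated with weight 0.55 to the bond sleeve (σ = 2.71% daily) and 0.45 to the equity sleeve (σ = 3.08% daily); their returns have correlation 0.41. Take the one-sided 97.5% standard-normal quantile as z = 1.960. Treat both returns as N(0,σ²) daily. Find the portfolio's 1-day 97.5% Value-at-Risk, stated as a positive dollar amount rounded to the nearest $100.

$568,200

σ_p² = 0.55²·2.71² + 0.45²·3.08² + 2·0.41·0.55·0.45·2.71·3.08 = 5.8366 (%²).
σ_p = √5.8366 = 2.416%.
VaR = 1.960 × 2.416% = 4.735%; on $12,000,000 that is $568,200.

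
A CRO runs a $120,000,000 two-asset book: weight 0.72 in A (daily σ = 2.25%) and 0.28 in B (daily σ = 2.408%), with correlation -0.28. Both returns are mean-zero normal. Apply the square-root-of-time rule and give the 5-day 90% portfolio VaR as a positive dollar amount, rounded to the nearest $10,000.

σ_p = √(0.72²·2.25² + 0.28²·2.408² + 2·-0.28·0.72·0.28·2.25·2.408) = 1.571%.
σ_{5d} = 1.571% × √5 = 3.513%.
z(90%) = 1.282.
VaR = 1.282 × 3.513% = 4.504%; on $120,000,000 that is $5,404,800.

$5,400,000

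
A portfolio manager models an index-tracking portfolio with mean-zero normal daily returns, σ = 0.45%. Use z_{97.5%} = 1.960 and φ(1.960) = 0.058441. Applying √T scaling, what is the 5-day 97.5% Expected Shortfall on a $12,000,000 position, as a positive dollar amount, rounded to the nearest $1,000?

$282,000

σ_{5d} = 0.45% × √5 = 1.006%.
ES multiplier = φ(z)/(1−α) = 0.058441/0.025 = 2.338.
ES = 1.006% × 2.338 = 2.352%; on $12,000,000: $282,240.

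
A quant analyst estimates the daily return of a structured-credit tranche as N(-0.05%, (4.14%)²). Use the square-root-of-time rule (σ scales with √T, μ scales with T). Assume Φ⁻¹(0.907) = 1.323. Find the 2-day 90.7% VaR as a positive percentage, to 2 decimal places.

σ_{2d} = 4.14% × √2 = 5.855%; μ_{2d} = 2 × -0.05% = -0.100%.
VaR = −(-0.100%) + 1.323 × 5.855% = 7.846%.

7.85%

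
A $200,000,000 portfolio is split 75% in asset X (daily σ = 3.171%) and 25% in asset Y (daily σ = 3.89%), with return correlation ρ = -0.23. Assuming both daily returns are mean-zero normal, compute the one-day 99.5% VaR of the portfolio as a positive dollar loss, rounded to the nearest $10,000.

$12,120,000

σ_p² = 0.75²·3.171² + 0.25²·3.89² + 2·-0.23·0.75·0.25·3.171·3.89 = 5.5379 (%²).
σ_p = √5.5379 = 2.353%.
At 99.5%, z = 2.576.
VaR = 2.576 × 2.353% = 6.061%; on $200,000,000 that is $12,122,000.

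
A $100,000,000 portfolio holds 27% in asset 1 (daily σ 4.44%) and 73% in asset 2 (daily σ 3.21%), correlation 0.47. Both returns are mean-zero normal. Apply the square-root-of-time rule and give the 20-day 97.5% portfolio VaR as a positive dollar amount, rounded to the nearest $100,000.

$27,100,000

σ_p = √(0.27²·4.44² + 0.73²·3.21² + 2·0.47·0.27·0.73·4.44·3.21) = 3.093%.
σ_{20d} = 3.093% × √20 = 13.832%.
z(97.5%) = 1.960.
VaR = 1.960 × 13.832% = 27.111%; on $100,000,000 that is $27,111,000.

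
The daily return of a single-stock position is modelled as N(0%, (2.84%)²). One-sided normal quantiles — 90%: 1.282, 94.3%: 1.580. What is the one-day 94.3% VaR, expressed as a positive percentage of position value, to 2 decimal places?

4.49%

VaR = z·σ = 1.580 × 2.84% = 4.487%.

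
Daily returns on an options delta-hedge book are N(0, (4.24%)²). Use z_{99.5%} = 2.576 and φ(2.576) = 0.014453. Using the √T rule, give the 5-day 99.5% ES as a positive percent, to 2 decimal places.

σ_{5d} = 4.24% × √5 = 9.481%.
ES multiplier = φ(z)/(1−α) = 0.014453/0.005 = 2.891.
ES = 9.481% × 2.891 = 27.410%.

27.41%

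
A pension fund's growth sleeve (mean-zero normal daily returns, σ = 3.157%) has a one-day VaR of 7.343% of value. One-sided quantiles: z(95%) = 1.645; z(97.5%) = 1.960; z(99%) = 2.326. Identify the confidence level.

Implied z = VaR/σ = 7.343 / 3.157 = 2.326.
This matches z(99%) = 2.326.

99%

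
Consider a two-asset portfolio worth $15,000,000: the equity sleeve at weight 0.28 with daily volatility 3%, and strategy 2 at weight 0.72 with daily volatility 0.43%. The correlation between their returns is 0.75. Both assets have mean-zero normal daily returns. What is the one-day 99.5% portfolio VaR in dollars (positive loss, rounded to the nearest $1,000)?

σ_p² = 0.28²·3² + 0.72²·0.43² + 2·0.75·0.28·0.72·3·0.43 = 1.1915 (%²).
σ_p = √1.1915 = 1.092%.
At 99.5%, z = 2.576.
VaR = 2.576 × 1.092% = 2.813%; on $15,000,000 that is $421,950.

$422,000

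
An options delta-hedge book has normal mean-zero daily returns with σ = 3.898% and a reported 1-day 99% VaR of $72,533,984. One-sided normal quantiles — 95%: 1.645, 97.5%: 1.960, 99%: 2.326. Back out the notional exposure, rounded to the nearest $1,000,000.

VaR as a fraction of value: z·σ = 2.326 × 3.898% = 9.06675%.
Position = $72,533,984 / 0.0906675 = $800,000,000.

$800,000,000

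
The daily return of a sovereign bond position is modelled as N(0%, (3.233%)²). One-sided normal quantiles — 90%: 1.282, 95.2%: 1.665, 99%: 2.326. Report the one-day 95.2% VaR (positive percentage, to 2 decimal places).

VaR = z·σ = 1.665 × 3.233% = 5.383%.

5.38%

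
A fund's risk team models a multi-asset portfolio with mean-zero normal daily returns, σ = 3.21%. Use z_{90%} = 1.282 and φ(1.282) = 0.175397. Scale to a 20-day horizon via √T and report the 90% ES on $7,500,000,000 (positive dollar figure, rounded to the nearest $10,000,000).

$1,890,000,000

σ_{20d} = 3.21% × √20 = 14.356%.
ES multiplier = φ(z)/(1−α) = 0.175397/0.1 = 1.754.
ES = 14.356% × 1.754 = 25.180%; on $7,500,000,000: $1,888,500,000.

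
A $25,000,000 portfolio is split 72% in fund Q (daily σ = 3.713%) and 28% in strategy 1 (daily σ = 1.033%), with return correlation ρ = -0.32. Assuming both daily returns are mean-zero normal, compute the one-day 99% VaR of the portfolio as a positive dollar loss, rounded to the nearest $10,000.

$1,510,000

σ_p² = 0.72²·3.713² + 0.28²·1.033² + 2·-0.32·0.72·0.28·3.713·1.033 = 6.7356 (%²).
σ_p = √6.7356 = 2.595%.
At 99%, z = 2.326.
VaR = 2.326 × 2.595% = 6.036%; on $25,000,000 that is $1,509,000.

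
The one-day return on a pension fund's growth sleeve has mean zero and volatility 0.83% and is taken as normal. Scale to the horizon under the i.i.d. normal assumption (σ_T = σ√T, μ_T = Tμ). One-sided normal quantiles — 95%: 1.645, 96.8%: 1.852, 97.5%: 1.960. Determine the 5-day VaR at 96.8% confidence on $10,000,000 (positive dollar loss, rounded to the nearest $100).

$343,700

σ_{5d} = 0.83% × √5 = 1.856%.
VaR = 1.852 × 1.856% = 3.437%.
On $10,000,000: 0.03437 × $10,000,000 = $343,700.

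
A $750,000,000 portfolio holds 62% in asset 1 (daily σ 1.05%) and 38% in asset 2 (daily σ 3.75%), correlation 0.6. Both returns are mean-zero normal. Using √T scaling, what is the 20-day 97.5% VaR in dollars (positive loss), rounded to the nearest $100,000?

$124,200,000

σ_p = √(0.62²·1.05² + 0.38²·3.75² + 2·0.6·0.62·0.38·1.05·3.75) = 1.889%.
σ_{20d} = 1.889% × √20 = 8.448%.
z(97.5%) = 1.960.
VaR = 1.960 × 8.448% = 16.558%; on $750,000,000 that is $124,185,000.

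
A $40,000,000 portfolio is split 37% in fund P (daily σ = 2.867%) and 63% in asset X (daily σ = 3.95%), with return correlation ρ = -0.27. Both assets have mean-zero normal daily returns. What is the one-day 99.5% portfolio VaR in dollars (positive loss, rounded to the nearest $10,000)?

σ_p² = 0.37²·2.867² + 0.63²·3.95² + 2·-0.27·0.37·0.63·2.867·3.95 = 5.8924 (%²).
σ_p = √5.8924 = 2.427%.
At 99.5%, z = 2.576.
VaR = 2.576 × 2.427% = 6.252%; on $40,000,000 that is $2,500,800.

$2,500,000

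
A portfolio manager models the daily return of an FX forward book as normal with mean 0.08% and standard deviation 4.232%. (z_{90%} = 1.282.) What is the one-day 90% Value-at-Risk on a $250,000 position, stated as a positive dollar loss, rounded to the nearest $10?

VaR = −μ + z·σ = −(0.08%) + 1.282 × 4.232% = 5.345%.
On $250,000: 0.05345 × $250,000 = $13,362.

$13,360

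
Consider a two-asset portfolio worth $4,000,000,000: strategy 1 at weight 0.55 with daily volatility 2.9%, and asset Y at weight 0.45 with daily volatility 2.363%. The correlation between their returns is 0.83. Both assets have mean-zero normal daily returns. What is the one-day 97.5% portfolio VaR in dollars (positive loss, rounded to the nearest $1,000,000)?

$200,000,000

σ_p² = 0.55²·2.9² + 0.45²·2.363² + 2·0.83·0.55·0.45·2.9·2.363 = 6.4902 (%²).
σ_p = √6.4902 = 2.548%.
At 97.5%, z = 1.960.
VaR = 1.960 × 2.548% = 4.994%; on $4,000,000,000 that is $199,760,000.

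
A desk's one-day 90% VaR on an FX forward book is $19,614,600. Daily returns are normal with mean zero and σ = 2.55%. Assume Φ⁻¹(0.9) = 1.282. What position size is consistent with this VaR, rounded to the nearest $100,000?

$600,000,000

VaR as a fraction of value: z·σ = 1.282 × 2.55% = 3.2691%.
Position = $19,614,600 / 0.032691 = $600,000,000.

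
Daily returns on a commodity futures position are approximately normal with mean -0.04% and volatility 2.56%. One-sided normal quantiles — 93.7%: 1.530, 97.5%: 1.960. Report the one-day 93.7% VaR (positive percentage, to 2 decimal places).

VaR = −μ + z·σ = −(-0.04%) + 1.530 × 2.56% = 3.957%.

3.96%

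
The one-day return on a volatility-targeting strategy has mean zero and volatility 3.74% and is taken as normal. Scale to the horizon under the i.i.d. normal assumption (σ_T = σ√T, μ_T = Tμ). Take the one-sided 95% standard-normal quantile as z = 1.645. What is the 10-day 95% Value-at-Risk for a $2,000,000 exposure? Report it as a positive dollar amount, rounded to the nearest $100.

σ_{10d} = 3.74% × √10 = 11.827%.
VaR = 1.645 × 11.827% = 19.455%.
On $2,000,000: 0.19455 × $2,000,000 = $389,100.

$389,100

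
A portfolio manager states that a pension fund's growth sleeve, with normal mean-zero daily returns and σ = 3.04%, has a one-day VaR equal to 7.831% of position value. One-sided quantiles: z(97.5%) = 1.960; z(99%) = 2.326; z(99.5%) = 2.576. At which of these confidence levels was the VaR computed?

99.5%

Implied z = VaR/σ = 7.831 / 3.04 = 2.576.
This matches z(99.5%) = 2.576.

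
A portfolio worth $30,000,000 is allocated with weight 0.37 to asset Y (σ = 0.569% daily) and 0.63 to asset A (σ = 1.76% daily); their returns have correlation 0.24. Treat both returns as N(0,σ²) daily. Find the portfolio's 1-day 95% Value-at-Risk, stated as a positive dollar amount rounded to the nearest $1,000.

σ_p² = 0.37²·0.569² + 0.63²·1.76² + 2·0.24·0.37·0.63·0.569·1.76 = 1.3858 (%²).
σ_p = √1.3858 = 1.177%.
At 95%, z = 1.645.
VaR = 1.645 × 1.177% = 1.936%; on $30,000,000 that is $580,800.

$581,000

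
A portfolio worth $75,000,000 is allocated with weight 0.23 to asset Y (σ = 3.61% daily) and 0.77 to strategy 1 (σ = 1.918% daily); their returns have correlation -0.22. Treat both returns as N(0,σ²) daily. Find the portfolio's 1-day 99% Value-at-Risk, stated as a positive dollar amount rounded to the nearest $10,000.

$2,660,000

σ_p² = 0.23²·3.61² + 0.77²·1.918² + 2·-0.22·0.23·0.77·3.61·1.918 = 2.3310 (%²).
σ_p = √2.3310 = 1.527%.
At 99%, z = 2.326.
VaR = 2.326 × 1.527% = 3.552%; on $75,000,000 that is $2,664,000.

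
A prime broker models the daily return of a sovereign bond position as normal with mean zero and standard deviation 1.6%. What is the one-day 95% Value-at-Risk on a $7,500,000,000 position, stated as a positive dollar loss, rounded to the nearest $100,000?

At 95% one-sided, z = 1.645.
VaR = z·σ = 1.645 × 1.6% = 2.632%.
On $7,500,000,000: 0.02632 × $7,500,000,000 = $197,400,000.

$197,400,000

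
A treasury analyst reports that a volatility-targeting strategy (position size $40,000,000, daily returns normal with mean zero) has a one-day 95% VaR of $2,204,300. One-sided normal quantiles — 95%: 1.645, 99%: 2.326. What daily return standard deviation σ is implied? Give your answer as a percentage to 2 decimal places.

3.35%

VaR as a fraction: $2,204,300 / $40,000,000 = 5.511%.
σ = VaR / z = 5.511% / 1.645 = 3.350%.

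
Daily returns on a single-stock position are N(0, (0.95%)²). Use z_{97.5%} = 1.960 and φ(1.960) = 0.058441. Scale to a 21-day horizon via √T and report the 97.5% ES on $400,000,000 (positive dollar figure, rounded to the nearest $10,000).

$40,710,000

σ_{21d} = 0.95% × √21 = 4.353%.
ES multiplier = φ(z)/(1−α) = 0.058441/0.025 = 2.338.
ES = 4.353% × 2.338 = 10.177%; on $400,000,000: $40,708,000.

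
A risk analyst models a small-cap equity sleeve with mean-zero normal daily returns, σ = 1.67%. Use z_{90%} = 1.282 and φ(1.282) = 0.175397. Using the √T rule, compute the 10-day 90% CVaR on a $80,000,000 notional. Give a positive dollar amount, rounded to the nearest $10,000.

$7,410,000

σ_{10d} = 1.67% × √10 = 5.281%.
ES multiplier = φ(z)/(1−α) = 0.175397/0.1 = 1.754.
ES = 5.281% × 1.754 = 9.263%; on $80,000,000: $7,410,400.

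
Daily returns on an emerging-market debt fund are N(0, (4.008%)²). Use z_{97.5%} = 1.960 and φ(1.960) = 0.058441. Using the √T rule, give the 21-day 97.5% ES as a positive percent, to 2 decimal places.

42.94%

σ_{21d} = 4.008% × √21 = 18.367%.
ES multiplier = φ(z)/(1−α) = 0.058441/0.025 = 2.338.
ES = 18.367% × 2.338 = 42.942%.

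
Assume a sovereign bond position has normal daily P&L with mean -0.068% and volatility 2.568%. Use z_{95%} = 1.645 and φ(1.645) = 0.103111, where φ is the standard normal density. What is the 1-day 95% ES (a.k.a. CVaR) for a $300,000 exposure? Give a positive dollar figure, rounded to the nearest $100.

$16,100

Tail multiplier: φ(z)/(1−α) = 0.103111 / 0.05 = 2.062.
ES = −(-0.068%) + 2.568% × 2.062 = 5.363%.
On $300,000: 0.05363 × $300,000 = $16,089.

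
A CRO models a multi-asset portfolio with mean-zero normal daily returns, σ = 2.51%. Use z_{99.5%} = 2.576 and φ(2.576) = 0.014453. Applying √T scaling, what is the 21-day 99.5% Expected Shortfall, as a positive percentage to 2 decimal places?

σ_{21d} = 2.51% × √21 = 11.502%.
ES multiplier = φ(z)/(1−α) = 0.014453/0.005 = 2.891.
ES = 11.502% × 2.891 = 33.252%.

33.25%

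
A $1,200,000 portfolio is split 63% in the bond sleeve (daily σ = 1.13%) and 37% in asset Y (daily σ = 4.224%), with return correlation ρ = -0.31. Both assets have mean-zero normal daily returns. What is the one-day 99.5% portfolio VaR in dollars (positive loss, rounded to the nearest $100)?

$46,500

σ_p² = 0.63²·1.13² + 0.37²·4.224² + 2·-0.31·0.63·0.37·1.13·4.224 = 2.2596 (%²).
σ_p = √2.2596 = 1.503%.
At 99.5%, z = 2.576.
VaR = 2.576 × 1.503% = 3.872%; on $1,200,000 that is $46,464.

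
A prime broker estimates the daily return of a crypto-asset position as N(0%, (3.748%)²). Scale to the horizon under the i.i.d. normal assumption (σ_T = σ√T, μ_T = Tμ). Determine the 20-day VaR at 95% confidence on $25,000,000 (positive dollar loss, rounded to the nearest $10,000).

At 95%, z = 1.645.
σ_{20d} = 3.748% × √20 = 16.762%.
VaR = 1.645 × 16.762% = 27.573%.
On $25,000,000: 0.27573 × $25,000,000 = $6,893,250.

$6,890,000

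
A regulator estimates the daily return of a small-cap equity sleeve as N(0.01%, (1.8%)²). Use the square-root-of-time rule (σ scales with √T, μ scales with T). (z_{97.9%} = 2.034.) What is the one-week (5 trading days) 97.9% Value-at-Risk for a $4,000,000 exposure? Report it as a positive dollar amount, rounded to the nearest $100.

σ_{5d} = 1.8% × √5 = 4.025%; μ_{5d} = 5 × 0.01% = 0.050%.
VaR = −(0.050%) + 2.034 × 4.025% = 8.137%.
On $4,000,000: 0.08137 × $4,000,000 = $325,480.

$325,500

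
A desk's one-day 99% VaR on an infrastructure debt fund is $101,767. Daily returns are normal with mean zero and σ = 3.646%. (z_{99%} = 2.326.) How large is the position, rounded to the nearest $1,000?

VaR as a fraction of value: z·σ = 2.326 × 3.646% = 8.4806%.
Position = $101,767 / 0.084806 = $1,199,998.

$1,200,000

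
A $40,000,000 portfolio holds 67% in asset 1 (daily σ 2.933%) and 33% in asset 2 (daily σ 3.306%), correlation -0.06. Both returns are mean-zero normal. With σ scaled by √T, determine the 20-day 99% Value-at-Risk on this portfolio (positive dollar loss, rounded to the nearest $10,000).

$9,110,000

σ_p = √(0.67²·2.933² + 0.33²·3.306² + 2·-0.06·0.67·0.33·2.933·3.306) = 2.190%.
σ_{20d} = 2.190% × √20 = 9.794%.
z(99%) = 2.326.
VaR = 2.326 × 9.794% = 22.781%; on $40,000,000 that is $9,112,400.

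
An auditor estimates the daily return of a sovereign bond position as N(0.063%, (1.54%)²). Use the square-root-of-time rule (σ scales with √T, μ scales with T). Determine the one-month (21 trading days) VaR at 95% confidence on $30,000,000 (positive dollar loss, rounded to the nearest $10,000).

At 95%, z = 1.645.
σ_{21d} = 1.54% × √21 = 7.057%; μ_{21d} = 21 × 0.063% = 1.323%.
VaR = −(1.323%) + 1.645 × 7.057% = 10.286%.
On $30,000,000: 0.10286 × $30,000,000 = $3,085,800.

$3,090,000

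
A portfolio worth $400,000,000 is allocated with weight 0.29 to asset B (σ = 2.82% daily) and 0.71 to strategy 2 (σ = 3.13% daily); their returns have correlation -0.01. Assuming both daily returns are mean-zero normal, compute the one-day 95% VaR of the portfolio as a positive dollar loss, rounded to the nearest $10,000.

σ_p² = 0.29²·2.82² + 0.71²·3.13² + 2·-0.01·0.29·0.71·2.82·3.13 = 5.5711 (%²).
σ_p = √5.5711 = 2.360%.
At 95%, z = 1.645.
VaR = 1.645 × 2.360% = 3.882%; on $400,000,000 that is $15,528,000.

$15,530,000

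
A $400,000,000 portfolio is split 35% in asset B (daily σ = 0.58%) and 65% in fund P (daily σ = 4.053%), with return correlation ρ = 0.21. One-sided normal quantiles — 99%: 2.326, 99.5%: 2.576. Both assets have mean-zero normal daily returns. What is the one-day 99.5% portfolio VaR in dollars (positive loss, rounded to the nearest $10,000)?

σ_p² = 0.35²·0.58² + 0.65²·4.053² + 2·0.21·0.35·0.65·0.58·4.053 = 7.2061 (%²).
σ_p = √7.2061 = 2.684%.
VaR = 2.576 × 2.684% = 6.914%; on $400,000,000 that is $27,656,000.

$27,660,000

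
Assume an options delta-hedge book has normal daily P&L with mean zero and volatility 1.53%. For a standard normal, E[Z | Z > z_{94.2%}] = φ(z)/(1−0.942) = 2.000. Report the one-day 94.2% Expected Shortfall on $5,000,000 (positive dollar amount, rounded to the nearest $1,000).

$153,000

ES = 1.53% × 2.000 = 3.060%.
On $5,000,000: 0.03060 × $5,000,000 = $153,000.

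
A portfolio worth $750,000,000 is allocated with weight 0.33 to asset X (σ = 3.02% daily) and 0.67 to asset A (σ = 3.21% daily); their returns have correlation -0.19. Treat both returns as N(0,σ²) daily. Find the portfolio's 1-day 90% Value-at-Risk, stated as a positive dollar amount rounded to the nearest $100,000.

σ_p² = 0.33²·3.02² + 0.67²·3.21² + 2·-0.19·0.33·0.67·3.02·3.21 = 4.8042 (%²).
σ_p = √4.8042 = 2.192%.
At 90%, z = 1.282.
VaR = 1.282 × 2.192% = 2.810%; on $750,000,000 that is $21,075,000.

$21,100,000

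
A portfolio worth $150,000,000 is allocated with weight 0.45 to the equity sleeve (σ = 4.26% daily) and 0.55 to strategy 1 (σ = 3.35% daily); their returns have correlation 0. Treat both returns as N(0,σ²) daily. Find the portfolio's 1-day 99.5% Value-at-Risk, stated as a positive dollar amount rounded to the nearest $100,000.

$10,300,000

σ_p² = 0.45²·4.26² + 0.55²·3.35² + 2·0·0.45·0.55·4.26·3.35 = 7.0697 (%²).
σ_p = √7.0697 = 2.659%.
At 99.5%, z = 2.576.
VaR = 2.576 × 2.659% = 6.850%; on $150,000,000 that is $10,275,000.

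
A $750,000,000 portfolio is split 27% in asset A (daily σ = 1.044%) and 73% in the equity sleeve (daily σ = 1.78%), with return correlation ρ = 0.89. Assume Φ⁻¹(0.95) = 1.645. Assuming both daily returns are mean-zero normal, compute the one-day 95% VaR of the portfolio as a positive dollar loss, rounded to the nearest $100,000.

σ_p² = 0.27²·1.044² + 0.73²·1.78² + 2·0.89·0.27·0.73·1.044·1.78 = 2.4199 (%²).
σ_p = √2.4199 = 1.556%.
VaR = 1.645 × 1.556% = 2.560%; on $750,000,000 that is $19,200,000.

$19,200,000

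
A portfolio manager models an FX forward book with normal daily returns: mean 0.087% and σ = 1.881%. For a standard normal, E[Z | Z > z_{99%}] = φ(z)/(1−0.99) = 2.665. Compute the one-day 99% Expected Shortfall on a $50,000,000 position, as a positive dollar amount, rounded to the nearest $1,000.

ES = −(0.087%) + 1.881% × 2.665 = 4.926%.
On $50,000,000: 0.04926 × $50,000,000 = $2,463,000.

$2,463,000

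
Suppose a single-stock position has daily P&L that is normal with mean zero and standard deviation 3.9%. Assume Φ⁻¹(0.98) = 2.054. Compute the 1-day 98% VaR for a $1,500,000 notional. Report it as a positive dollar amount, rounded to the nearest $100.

$120,200

VaR = z·σ = 2.054 × 3.9% = 8.011%.
On $1,500,000: 0.08011 × $1,500,000 = $120,165.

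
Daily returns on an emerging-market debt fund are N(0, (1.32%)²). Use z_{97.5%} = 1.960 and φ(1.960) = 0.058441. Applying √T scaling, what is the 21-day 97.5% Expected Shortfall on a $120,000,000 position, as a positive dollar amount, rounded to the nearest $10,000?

σ_{21d} = 1.32% × √21 = 6.049%.
ES multiplier = φ(z)/(1−α) = 0.058441/0.025 = 2.338.
ES = 6.049% × 2.338 = 14.143%; on $120,000,000: $16,971,600.

$16,970,000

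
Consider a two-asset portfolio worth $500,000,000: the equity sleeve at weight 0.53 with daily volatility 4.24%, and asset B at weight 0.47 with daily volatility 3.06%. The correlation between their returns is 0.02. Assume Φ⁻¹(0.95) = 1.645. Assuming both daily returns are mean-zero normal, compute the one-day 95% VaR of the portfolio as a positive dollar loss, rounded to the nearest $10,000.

σ_p² = 0.53²·4.24² + 0.47²·3.06² + 2·0.02·0.53·0.47·4.24·3.06 = 7.2476 (%²).
σ_p = √7.2476 = 2.692%.
VaR = 1.645 × 2.692% = 4.428%; on $500,000,000 that is $22,140,000.

$22,140,000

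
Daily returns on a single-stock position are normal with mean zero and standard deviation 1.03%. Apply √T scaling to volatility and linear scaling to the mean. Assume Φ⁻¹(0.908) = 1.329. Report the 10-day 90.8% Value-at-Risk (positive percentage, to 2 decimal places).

4.33%

σ_{10d} = 1.03% × √10 = 3.257%.
VaR = 1.329 × 3.257% = 4.329%.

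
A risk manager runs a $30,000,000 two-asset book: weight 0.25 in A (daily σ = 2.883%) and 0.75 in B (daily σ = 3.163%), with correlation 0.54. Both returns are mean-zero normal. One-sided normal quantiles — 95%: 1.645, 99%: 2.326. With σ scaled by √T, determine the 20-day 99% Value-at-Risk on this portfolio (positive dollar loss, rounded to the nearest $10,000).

$8,820,000

σ_p = √(0.25²·2.883² + 0.75²·3.163² + 2·0.54·0.25·0.75·2.883·3.163) = 2.827%.
σ_{20d} = 2.827% × √20 = 12.643%.
VaR = 2.326 × 12.643% = 29.408%; on $30,000,000 that is $8,822,400.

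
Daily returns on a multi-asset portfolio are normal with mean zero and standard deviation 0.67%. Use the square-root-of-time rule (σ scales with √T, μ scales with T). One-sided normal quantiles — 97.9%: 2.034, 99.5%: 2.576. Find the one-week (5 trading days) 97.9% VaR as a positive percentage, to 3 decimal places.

σ_{5d} = 0.67% × √5 = 1.498%.
VaR = 2.034 × 1.498% = 3.047%.

3.047%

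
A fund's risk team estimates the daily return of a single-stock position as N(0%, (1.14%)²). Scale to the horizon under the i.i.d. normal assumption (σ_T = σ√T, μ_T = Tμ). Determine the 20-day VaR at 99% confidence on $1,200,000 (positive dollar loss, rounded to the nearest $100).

At 99%, z = 2.326.
σ_{20d} = 1.14% × √20 = 5.098%.
VaR = 2.326 × 5.098% = 11.858%.
On $1,200,000: 0.11858 × $1,200,000 = $142,296.

$142,300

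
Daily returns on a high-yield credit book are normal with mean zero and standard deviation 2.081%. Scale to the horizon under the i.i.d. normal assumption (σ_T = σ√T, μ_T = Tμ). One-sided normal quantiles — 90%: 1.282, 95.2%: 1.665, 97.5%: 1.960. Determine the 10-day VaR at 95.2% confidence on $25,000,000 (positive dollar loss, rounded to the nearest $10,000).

$2,740,000

σ_{10d} = 2.081% × √10 = 6.581%.
VaR = 1.665 × 6.581% = 10.957%.
On $25,000,000: 0.10957 × $25,000,000 = $2,739,250.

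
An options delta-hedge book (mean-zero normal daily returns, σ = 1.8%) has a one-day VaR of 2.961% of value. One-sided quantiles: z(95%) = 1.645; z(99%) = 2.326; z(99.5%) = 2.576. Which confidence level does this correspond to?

Implied z = VaR/σ = 2.961 / 1.8 = 1.645.
This matches z(95%) = 1.645.

95%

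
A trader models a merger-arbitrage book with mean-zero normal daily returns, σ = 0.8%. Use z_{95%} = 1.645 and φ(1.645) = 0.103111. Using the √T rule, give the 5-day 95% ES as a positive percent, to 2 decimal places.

σ_{5d} = 0.8% × √5 = 1.789%.
ES multiplier = φ(z)/(1−α) = 0.103111/0.05 = 2.062.
ES = 1.789% × 2.062 = 3.689%.

3.69%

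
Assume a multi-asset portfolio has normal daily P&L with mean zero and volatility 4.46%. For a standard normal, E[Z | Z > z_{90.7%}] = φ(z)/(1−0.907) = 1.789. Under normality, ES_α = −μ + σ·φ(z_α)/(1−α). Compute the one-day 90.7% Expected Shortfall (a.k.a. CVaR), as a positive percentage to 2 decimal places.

ES = 4.46% × 1.789 = 7.979%.

7.98%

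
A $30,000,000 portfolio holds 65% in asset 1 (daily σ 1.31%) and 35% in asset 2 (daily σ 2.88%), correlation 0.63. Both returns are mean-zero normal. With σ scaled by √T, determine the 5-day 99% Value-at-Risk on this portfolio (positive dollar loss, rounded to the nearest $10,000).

$2,620,000

σ_p = √(0.65²·1.31² + 0.35²·2.88² + 2·0.63·0.65·0.35·1.31·2.88) = 1.680%.
σ_{5d} = 1.680% × √5 = 3.757%.
z(99%) = 2.326.
VaR = 2.326 × 3.757% = 8.739%; on $30,000,000 that is $2,621,700.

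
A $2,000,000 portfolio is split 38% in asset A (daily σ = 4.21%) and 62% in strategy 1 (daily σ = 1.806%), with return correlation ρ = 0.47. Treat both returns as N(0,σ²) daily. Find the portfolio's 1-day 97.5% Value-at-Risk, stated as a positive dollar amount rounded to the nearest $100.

$91,900

σ_p² = 0.38²·4.21² + 0.62²·1.806² + 2·0.47·0.38·0.62·4.21·1.806 = 5.4970 (%²).
σ_p = √5.4970 = 2.345%.
At 97.5%, z = 1.960.
VaR = 1.960 × 2.345% = 4.596%; on $2,000,000 that is $91,920.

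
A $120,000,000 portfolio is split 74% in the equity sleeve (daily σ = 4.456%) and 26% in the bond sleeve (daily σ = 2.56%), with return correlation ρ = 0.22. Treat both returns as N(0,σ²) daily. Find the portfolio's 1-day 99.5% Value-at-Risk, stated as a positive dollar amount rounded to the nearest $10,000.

σ_p² = 0.74²·4.456² + 0.26²·2.56² + 2·0.22·0.74·0.26·4.456·2.56 = 12.2818 (%²).
σ_p = √12.2818 = 3.505%.
At 99.5%, z = 2.576.
VaR = 2.576 × 3.505% = 9.029%; on $120,000,000 that is $10,834,800.

$10,830,000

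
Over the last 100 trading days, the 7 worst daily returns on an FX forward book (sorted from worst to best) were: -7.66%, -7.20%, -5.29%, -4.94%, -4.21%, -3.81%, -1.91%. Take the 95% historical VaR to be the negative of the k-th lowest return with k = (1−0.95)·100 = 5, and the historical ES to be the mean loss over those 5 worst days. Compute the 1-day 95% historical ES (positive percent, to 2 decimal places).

5.86%

The 5 worst returns sum to -29.30%.
ES = −(-29.30%) / 5 = 5.86%.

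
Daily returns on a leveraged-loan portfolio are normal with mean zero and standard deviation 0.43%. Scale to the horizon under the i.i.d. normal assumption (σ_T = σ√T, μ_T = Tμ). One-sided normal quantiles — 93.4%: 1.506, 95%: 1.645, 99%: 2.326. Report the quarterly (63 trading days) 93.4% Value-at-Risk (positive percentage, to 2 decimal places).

σ_{63d} = 0.43% × √63 = 3.413%.
VaR = 1.506 × 3.413% = 5.140%.

5.14%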